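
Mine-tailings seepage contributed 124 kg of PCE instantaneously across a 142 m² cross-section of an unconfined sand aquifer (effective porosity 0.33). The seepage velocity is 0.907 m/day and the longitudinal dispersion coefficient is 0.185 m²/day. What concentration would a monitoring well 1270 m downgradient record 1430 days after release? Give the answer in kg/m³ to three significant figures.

For an instantaneous plane source, C(x,t) = M/(n_e·A·√(4πDt)) · exp(−(x−vt)²/(4Dt)), with n_e·A the pore (flow) area.
Plume center vt = 0.907 × 1430 = 1297.01 m, so the well at 1270 m is 27.01 m upgradient of the peak.
√(4πDt) = 57.66 m, giving peak height M/(n_e·A·√(4πDt)) = 124/(0.33 × 142 × 57.66) = 0.04589 kg/m³.
(x−vt)²/(4Dt) = (-27.01)²/(4 × 0.185 × 1430) = 0.6894; exp(−0.6894) = 0.5019.
C = 0.04589 × 0.5019 = 0.0230 kg/m³.

0.0230 kg/m³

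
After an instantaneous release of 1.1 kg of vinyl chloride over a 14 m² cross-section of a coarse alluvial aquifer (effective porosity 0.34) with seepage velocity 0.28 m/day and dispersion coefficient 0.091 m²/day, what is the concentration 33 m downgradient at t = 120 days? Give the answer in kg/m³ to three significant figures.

For an instantaneous plane source, C(x,t) = M/(n_e·A·√(4πDt)) · exp(−(x−vt)²/(4Dt)), with n_e·A the pore (flow) area.
Plume center vt = 0.28 × 120 = 33.6 m, so the well at 33 m is 0.6 m upgradient of the peak.
√(4πDt) = 11.71 m, giving peak height M/(n_e·A·√(4πDt)) = 1.1/(0.34 × 14 × 11.71) = 0.01973 kg/m³.
(x−vt)²/(4Dt) = (-0.6)²/(4 × 0.091 × 120) = 0.008242; exp(−0.008242) = 0.9918.
C = 0.01973 × 0.9918 = 0.0196 kg/m³.

0.0196 kg/m³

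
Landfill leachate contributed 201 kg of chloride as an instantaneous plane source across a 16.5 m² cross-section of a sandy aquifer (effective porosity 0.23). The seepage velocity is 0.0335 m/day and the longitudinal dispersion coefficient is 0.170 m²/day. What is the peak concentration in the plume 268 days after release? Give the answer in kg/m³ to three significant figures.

2.21 kg/m³

The peak of an instantaneous 1D plume sits at x = vt; there the Gaussian factor is 1 and C_max = M/(n_e·A·√(4πDt)), where n_e·A is the pore area the mass is dissolved in.
√(4πDt) = √(4π × 0.170 × 268) = 23.93 m, so C_max = 201/(0.23 × 16.5 × 23.93) = 2.21 kg/m³.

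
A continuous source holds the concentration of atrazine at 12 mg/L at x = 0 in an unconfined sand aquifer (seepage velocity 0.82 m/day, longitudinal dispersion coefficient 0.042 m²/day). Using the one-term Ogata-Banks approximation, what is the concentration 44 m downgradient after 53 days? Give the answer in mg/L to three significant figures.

4.79 mg/L

For a continuous step input, C/C₀ ≈ ½·erfc((x−vt)/(2√(Dt))).
vt = 0.82 × 53 = 43.46 m and 2√(Dt) = 2√(0.042 × 53) = 2.984 m.
Argument (x−vt)/(2√(Dt)) = (44 − 43.46)/2.984 = 0.1810; ½·erfc(0.1810) = 0.3990.
C = 12 × 0.3990 = 4.79 mg/L.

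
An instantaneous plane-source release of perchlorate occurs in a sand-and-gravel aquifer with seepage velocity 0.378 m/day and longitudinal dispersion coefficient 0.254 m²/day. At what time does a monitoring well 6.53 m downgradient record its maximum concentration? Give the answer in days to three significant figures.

For the 1D instantaneous-source solution, setting ∂C/∂t = 0 at fixed x gives v²t² + 2Dt − x² = 0, so t = (√(D² + v²x²) − D)/v².
√(D² + v²x²) = √(0.254² + 0.378² × 6.53²) = 2.481; v² = 0.142884.
t = (2.481 − 0.254)/0.142884 = 15.6 days (vs. the pure-advection estimate x/v = 17.3 d).

15.6 days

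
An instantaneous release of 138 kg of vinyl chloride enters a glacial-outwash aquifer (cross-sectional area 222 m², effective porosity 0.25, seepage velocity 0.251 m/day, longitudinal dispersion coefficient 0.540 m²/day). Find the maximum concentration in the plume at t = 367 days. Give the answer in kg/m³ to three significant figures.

0.0498 kg/m³

The peak of an instantaneous 1D plume sits at x = vt; there the Gaussian factor is 1 and C_max = M/(n_e·A·√(4πDt)), where n_e·A is the pore area the mass is dissolved in.
√(4πDt) = √(4π × 0.540 × 367) = 49.90 m, so C_max = 138/(0.25 × 222 × 49.90) = 0.0498 kg/m³.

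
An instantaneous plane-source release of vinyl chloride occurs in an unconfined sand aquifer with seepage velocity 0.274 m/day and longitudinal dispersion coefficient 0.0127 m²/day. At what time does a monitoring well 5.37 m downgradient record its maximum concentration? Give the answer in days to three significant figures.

For the 1D instantaneous-source solution, setting ∂C/∂t = 0 at fixed x gives v²t² + 2Dt − x² = 0, so t = (√(D² + v²x²) − D)/v².
√(D² + v²x²) = √(0.0127² + 0.274² × 5.37²) = 1.471; v² = 0.075076.
t = (1.471 − 0.0127)/0.075076 = 19.4 days (vs. the pure-advection estimate x/v = 19.6 d).

19.4 days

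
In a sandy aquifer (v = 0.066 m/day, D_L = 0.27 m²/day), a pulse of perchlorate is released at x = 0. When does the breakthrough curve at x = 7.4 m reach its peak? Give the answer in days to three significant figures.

66.1 days

For the 1D instantaneous-source solution, setting ∂C/∂t = 0 at fixed x gives v²t² + 2Dt − x² = 0, so t = (√(D² + v²x²) − D)/v².
√(D² + v²x²) = √(0.27² + 0.066² × 7.4²) = 0.5581; v² = 0.004356.
t = (0.5581 − 0.27)/0.004356 = 66.1 days (vs. the pure-advection estimate x/v = 112 d).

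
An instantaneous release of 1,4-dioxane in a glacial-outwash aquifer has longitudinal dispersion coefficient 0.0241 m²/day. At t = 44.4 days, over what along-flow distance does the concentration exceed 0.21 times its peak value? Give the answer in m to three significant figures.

The plume is Gaussian with σ = √(2Dt) = √(2 × 0.0241 × 44.4) = 1.463 m.
C/C_peak = exp(−Δx²/(2σ²)) = 0.21 ⇒ Δx = σ·√(−2 ln 0.21) = 1.463 × 1.767 = 2.585 m.
Width = 2Δx = 5.17 m.

5.17 m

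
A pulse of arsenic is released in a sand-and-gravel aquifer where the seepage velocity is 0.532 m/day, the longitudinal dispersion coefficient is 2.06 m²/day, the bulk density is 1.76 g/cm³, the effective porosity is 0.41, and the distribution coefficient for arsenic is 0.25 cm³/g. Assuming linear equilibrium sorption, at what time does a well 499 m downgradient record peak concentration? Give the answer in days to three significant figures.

1930 days

Retardation factor R = 1 + ρ_b·K_d/n = 1 + 1.76 × 0.25/0.41 = 2.073.
Sorption retards both mechanisms: v_R = v/R = 0.2566 m/day, D_R = D/R = 0.9937 m²/day.
Peak time from v_R²t² + 2D_R t − x² = 0: t = (√(D_R² + v_R²x²) − D_R)/v_R².
√(D_R² + v_R²x²) = √(0.9937² + 0.2566² × 499²) = 128.0; v_R² = 0.06584.
t = (128.0 − 0.9937)/0.06584 = 1930 days.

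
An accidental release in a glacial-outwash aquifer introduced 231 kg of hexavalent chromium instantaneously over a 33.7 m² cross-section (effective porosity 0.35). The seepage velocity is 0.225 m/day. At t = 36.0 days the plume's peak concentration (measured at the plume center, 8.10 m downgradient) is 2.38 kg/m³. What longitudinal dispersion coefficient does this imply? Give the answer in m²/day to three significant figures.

0.150 m²/day

At the plume center C_max = M/(n_e·A·√(4πDt)), so D = M²/(4πt·(n_e·A·C_max)²).
n_e·A·C_max = 0.35 × 33.7 × 2.38 = 28.07 kg/m.
D = 231²/(4π × 36.0 × 28.07²) = 0.150 m²/day.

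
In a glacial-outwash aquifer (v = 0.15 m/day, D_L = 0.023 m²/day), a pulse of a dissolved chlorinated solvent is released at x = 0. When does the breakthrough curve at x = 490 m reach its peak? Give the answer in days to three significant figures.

3270 days

For the 1D instantaneous-source solution, setting ∂C/∂t = 0 at fixed x gives v²t² + 2Dt − x² = 0, so t = (√(D² + v²x²) − D)/v².
√(D² + v²x²) = √(0.023² + 0.15² × 490²) = 73.50; v² = 0.0225.
t = (73.50 − 0.023)/0.0225 = 3270 days (vs. the pure-advection estimate x/v = 3270 d).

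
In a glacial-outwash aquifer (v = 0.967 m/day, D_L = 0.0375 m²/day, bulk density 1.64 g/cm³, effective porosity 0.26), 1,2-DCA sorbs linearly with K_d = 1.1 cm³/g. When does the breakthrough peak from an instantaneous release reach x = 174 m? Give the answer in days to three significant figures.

1430 days

Retardation factor R = 1 + ρ_b·K_d/n = 1 + 1.64 × 1.1/0.26 = 7.938.
Sorption retards both mechanisms: v_R = v/R = 0.1218 m/day, D_R = D/R = 0.004724 m²/day.
Peak time from v_R²t² + 2D_R t − x² = 0: t = (√(D_R² + v_R²x²) − D_R)/v_R².
√(D_R² + v_R²x²) = √(0.004724² + 0.1218² × 174²) = 21.19; v_R² = 0.01484.
t = (21.19 − 0.004724)/0.01484 = 1430 days.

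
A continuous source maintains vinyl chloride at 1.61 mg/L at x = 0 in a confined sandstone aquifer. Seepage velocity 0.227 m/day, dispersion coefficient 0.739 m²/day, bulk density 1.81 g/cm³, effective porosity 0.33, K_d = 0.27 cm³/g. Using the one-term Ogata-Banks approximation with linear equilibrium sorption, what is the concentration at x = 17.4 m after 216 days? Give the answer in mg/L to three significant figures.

0.938 mg/L

Retardation factor R = 1 + ρ_b·K_d/n = 1 + 1.81 × 0.27/0.33 = 2.481.
Sorption retards both mechanisms: v_R = v/R = 0.09150 m/day, D_R = D/R = 0.2979 m²/day.
v_R·t = 0.09150 × 216 = 19.764 m; 2√(D_R t) = 16.04 m; argument = (17.4 − 19.764)/16.04 = -0.1474.
C = C₀ × ½·erfc(-0.1474) = 1.61 × 0.5826 = 0.938 mg/L.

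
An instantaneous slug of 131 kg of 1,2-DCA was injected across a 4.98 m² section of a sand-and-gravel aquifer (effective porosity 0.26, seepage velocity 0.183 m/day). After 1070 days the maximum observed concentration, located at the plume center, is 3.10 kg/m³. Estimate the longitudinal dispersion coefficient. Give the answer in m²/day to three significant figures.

0.0792 m²/day

At the plume center C_max = M/(n_e·A·√(4πDt)), so D = M²/(4πt·(n_e·A·C_max)²).
n_e·A·C_max = 0.26 × 4.98 × 3.10 = 4.014 kg/m.
D = 131²/(4π × 1070 × 4.014²) = 0.0792 m²/day.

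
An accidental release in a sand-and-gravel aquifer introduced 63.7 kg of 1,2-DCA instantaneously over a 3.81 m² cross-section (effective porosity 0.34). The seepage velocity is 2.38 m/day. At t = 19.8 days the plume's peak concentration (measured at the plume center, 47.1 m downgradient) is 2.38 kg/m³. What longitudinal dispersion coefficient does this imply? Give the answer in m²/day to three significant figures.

At the plume center C_max = M/(n_e·A·√(4πDt)), so D = M²/(4πt·(n_e·A·C_max)²).
n_e·A·C_max = 0.34 × 3.81 × 2.38 = 3.083 kg/m.
D = 63.7²/(4π × 19.8 × 3.083²) = 1.72 m²/day.

1.72 m²/day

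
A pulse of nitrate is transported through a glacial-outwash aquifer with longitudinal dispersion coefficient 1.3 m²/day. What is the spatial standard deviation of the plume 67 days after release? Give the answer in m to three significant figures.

Dispersive spreading gives a Gaussian with σ² = 2Dt; advection only shifts the center.
σ = √(2 × 1.3 × 67) = 13.2 m.

13.2 m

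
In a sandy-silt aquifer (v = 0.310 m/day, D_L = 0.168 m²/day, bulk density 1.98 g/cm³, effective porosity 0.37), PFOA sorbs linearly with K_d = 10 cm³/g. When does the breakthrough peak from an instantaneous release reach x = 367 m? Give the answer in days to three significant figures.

Retardation factor R = 1 + ρ_b·K_d/n = 1 + 1.98 × 10/0.37 = 54.51.
Sorption retards both mechanisms: v_R = v/R = 0.005687 m/day, D_R = D/R = 0.003082 m²/day.
Peak time from v_R²t² + 2D_R t − x² = 0: t = (√(D_R² + v_R²x²) − D_R)/v_R².
√(D_R² + v_R²x²) = √(0.003082² + 0.005687² × 367²) = 2.087; v_R² = 3.234e-05.
t = (2.087 − 0.003082)/3.234e-05 = 64400 days.

64400 days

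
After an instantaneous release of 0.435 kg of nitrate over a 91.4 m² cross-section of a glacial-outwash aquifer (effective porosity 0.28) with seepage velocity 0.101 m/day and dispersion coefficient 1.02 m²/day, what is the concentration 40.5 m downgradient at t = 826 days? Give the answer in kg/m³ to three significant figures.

For an instantaneous plane source, C(x,t) = M/(n_e·A·√(4πDt)) · exp(−(x−vt)²/(4Dt)), with n_e·A the pore (flow) area.
Plume center vt = 0.101 × 826 = 83.426 m, so the well at 40.5 m is 42.926 m upgradient of the peak.
√(4πDt) = 102.9 m, giving peak height M/(n_e·A·√(4πDt)) = 0.435/(0.28 × 91.4 × 102.9) = 0.0001652 kg/m³.
(x−vt)²/(4Dt) = (-42.926)²/(4 × 1.02 × 826) = 0.5468; exp(−0.5468) = 0.5788.
C = 0.0001652 × 0.5788 = 9.56e-05 kg/m³.

9.56e-05 kg/m³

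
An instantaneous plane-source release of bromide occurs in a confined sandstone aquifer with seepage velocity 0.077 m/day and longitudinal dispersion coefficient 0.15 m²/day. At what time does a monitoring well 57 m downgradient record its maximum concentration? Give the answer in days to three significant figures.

For the 1D instantaneous-source solution, setting ∂C/∂t = 0 at fixed x gives v²t² + 2Dt − x² = 0, so t = (√(D² + v²x²) − D)/v².
√(D² + v²x²) = √(0.15² + 0.077² × 57²) = 4.392; v² = 0.005929.
t = (4.392 − 0.15)/0.005929 = 715 days (vs. the pure-advection estimate x/v = 740 d).

715 days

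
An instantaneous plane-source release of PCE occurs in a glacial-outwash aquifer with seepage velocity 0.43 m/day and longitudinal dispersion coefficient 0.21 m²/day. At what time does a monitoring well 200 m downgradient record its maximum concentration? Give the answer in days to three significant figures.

For the 1D instantaneous-source solution, setting ∂C/∂t = 0 at fixed x gives v²t² + 2Dt − x² = 0, so t = (√(D² + v²x²) − D)/v².
√(D² + v²x²) = √(0.21² + 0.43² × 200²) = 86.00; v² = 0.1849.
t = (86.00 − 0.21)/0.1849 = 464 days (vs. the pure-advection estimate x/v = 465 d).

464 days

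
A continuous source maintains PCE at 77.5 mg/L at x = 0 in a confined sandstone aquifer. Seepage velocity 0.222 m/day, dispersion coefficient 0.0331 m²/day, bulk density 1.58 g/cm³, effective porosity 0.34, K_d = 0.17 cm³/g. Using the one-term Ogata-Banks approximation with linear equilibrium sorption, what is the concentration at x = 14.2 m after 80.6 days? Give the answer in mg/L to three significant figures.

Retardation factor R = 1 + ρ_b·K_d/n = 1 + 1.58 × 0.17/0.34 = 1.790.
Sorption retards both mechanisms: v_R = v/R = 0.1240 m/day, D_R = D/R = 0.01849 m²/day.
v_R·t = 0.1240 × 80.6 = 9.9944 m; 2√(D_R t) = 2.442 m; argument = (14.2 − 9.9944)/2.442 = 1.722.
C = C₀ × ½·erfc(1.722) = 77.5 × 0.007440 = 0.577 mg/L.

0.577 mg/L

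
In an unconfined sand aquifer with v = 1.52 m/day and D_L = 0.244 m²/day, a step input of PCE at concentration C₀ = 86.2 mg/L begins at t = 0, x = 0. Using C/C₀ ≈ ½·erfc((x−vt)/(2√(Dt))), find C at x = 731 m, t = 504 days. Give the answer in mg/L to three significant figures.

For a continuous step input, C/C₀ ≈ ½·erfc((x−vt)/(2√(Dt))).
vt = 1.52 × 504 = 766.08 m and 2√(Dt) = 2√(0.244 × 504) = 22.18 m.
Argument (x−vt)/(2√(Dt)) = (731 − 766.08)/22.18 = -1.582; ½·erfc(-1.582) = 0.9874.
C = 86.2 × 0.9874 = 85.1 mg/L.

85.1 mg/L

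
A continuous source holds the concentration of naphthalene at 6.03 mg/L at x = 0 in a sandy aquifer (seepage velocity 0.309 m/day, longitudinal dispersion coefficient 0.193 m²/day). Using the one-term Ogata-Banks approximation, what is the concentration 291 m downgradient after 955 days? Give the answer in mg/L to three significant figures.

3.52 mg/L

For a continuous step input, C/C₀ ≈ ½·erfc((x−vt)/(2√(Dt))).
vt = 0.309 × 955 = 295.095 m and 2√(Dt) = 2√(0.193 × 955) = 27.15 m.
Argument (x−vt)/(2√(Dt)) = (291 − 295.095)/27.15 = -0.1508; ½·erfc(-0.1508) = 0.5844.
C = 6.03 × 0.5844 = 3.52 mg/L.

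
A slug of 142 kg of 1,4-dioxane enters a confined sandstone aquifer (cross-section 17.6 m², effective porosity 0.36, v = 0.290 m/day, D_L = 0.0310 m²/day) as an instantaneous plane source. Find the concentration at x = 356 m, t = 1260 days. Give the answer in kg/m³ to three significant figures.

For an instantaneous plane source, C(x,t) = M/(n_e·A·√(4πDt)) · exp(−(x−vt)²/(4Dt)), with n_e·A the pore (flow) area.
Plume center vt = 0.290 × 1260 = 365.4 m, so the well at 356 m is 9.4 m upgradient of the peak.
√(4πDt) = 22.15 m, giving peak height M/(n_e·A·√(4πDt)) = 142/(0.36 × 17.6 × 22.15) = 1.012 kg/m³.
(x−vt)²/(4Dt) = (-9.4)²/(4 × 0.0310 × 1260) = 0.5655; exp(−0.5655) = 0.5681.
C = 1.012 × 0.5681 = 0.575 kg/m³.

0.575 kg/m³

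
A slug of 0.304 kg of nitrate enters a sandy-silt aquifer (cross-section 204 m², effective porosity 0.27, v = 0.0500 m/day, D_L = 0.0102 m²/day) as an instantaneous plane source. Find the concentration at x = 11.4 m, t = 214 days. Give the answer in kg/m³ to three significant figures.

For an instantaneous plane source, C(x,t) = M/(n_e·A·√(4πDt)) · exp(−(x−vt)²/(4Dt)), with n_e·A the pore (flow) area.
Plume center vt = 0.0500 × 214 = 10.7 m, so the well at 11.4 m is 0.7 m downgradient of the peak.
√(4πDt) = 5.237 m, giving peak height M/(n_e·A·√(4πDt)) = 0.304/(0.27 × 204 × 5.237) = 0.001054 kg/m³.
(x−vt)²/(4Dt) = (0.7)²/(4 × 0.0102 × 214) = 0.05612; exp(−0.05612) = 0.9454.
C = 0.001054 × 0.9454 = 0.000996 kg/m³.

0.000996 kg/m³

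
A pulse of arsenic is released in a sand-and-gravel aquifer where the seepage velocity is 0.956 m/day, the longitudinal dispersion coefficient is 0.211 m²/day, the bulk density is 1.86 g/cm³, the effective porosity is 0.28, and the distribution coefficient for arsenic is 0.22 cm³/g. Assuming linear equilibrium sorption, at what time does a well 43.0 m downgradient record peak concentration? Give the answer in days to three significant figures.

Retardation factor R = 1 + ρ_b·K_d/n = 1 + 1.86 × 0.22/0.28 = 2.461.
Sorption retards both mechanisms: v_R = v/R = 0.3885 m/day, D_R = D/R = 0.08574 m²/day.
Peak time from v_R²t² + 2D_R t − x² = 0: t = (√(D_R² + v_R²x²) − D_R)/v_R².
√(D_R² + v_R²x²) = √(0.08574² + 0.3885² × 43.0²) = 16.71; v_R² = 0.1509.
t = (16.71 − 0.08574)/0.1509 = 110 days.

110 days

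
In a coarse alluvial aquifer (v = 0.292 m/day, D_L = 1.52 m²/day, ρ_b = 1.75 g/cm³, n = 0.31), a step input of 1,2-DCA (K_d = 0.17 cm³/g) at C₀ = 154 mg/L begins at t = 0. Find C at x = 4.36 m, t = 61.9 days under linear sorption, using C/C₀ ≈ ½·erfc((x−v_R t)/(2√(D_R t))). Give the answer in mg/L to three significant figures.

106 mg/L

Retardation factor R = 1 + ρ_b·K_d/n = 1 + 1.75 × 0.17/0.31 = 1.960.
Sorption retards both mechanisms: v_R = v/R = 0.1490 m/day, D_R = D/R = 0.7755 m²/day.
v_R·t = 0.1490 × 61.9 = 9.2231 m; 2√(D_R t) = 13.86 m; argument = (4.36 − 9.2231)/13.86 = -0.3509.
C = C₀ × ½·erfc(-0.3509) = 154 × 0.6901 = 106 mg/L.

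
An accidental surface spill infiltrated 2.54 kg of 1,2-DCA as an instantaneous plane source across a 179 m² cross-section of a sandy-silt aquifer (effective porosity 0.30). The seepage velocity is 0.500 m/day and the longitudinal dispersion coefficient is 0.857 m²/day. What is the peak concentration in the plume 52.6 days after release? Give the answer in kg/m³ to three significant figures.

The peak of an instantaneous 1D plume sits at x = vt; there the Gaussian factor is 1 and C_max = M/(n_e·A·√(4πDt)), where n_e·A is the pore area the mass is dissolved in.
√(4πDt) = √(4π × 0.857 × 52.6) = 23.80 m, so C_max = 2.54/(0.30 × 179 × 23.80) = 0.00199 kg/m³.

0.00199 kg/m³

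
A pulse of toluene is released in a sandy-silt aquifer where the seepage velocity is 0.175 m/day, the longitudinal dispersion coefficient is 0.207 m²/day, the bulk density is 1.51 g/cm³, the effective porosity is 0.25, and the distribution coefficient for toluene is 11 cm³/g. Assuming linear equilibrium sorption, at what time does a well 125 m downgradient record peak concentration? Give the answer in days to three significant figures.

47700 days

Retardation factor R = 1 + ρ_b·K_d/n = 1 + 1.51 × 11/0.25 = 67.44.
Sorption retards both mechanisms: v_R = v/R = 0.002595 m/day, D_R = D/R = 0.003069 m²/day.
Peak time from v_R²t² + 2D_R t − x² = 0: t = (√(D_R² + v_R²x²) − D_R)/v_R².
√(D_R² + v_R²x²) = √(0.003069² + 0.002595² × 125²) = 0.3244; v_R² = 6.734e-06.
t = (0.3244 − 0.003069)/6.734e-06 = 47700 days.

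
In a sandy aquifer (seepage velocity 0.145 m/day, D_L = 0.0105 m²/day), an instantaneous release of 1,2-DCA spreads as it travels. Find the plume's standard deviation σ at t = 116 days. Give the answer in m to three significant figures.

1.56 m

Dispersive spreading gives a Gaussian with σ² = 2Dt; advection only shifts the center.
σ = √(2 × 0.0105 × 116) = 1.56 m.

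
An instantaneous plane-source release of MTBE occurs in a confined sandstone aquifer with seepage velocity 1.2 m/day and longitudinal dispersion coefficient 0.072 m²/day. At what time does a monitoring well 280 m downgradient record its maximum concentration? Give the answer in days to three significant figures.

For the 1D instantaneous-source solution, setting ∂C/∂t = 0 at fixed x gives v²t² + 2Dt − x² = 0, so t = (√(D² + v²x²) − D)/v².
√(D² + v²x²) = √(0.072² + 1.2² × 280²) = 336.0; v² = 1.44.
t = (336.0 − 0.072)/1.44 = 233 days (vs. the pure-advection estimate x/v = 233 d).

233 days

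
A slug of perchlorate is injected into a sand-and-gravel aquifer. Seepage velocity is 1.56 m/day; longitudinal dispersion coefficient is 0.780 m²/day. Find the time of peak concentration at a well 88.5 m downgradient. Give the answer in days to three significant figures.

56.4 days

For the 1D instantaneous-source solution, setting ∂C/∂t = 0 at fixed x gives v²t² + 2Dt − x² = 0, so t = (√(D² + v²x²) − D)/v².
√(D² + v²x²) = √(0.780² + 1.56² × 88.5²) = 138.1; v² = 2.4336.
t = (138.1 − 0.780)/2.4336 = 56.4 days (vs. the pure-advection estimate x/v = 56.7 d).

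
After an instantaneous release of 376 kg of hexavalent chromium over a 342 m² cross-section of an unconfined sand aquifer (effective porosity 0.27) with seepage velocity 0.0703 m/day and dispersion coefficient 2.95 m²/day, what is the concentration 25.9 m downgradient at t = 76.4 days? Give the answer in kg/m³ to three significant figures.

For an instantaneous plane source, C(x,t) = M/(n_e·A·√(4πDt)) · exp(−(x−vt)²/(4Dt)), with n_e·A the pore (flow) area.
Plume center vt = 0.0703 × 76.4 = 5.37092 m, so the well at 25.9 m is 20.52908 m downgradient of the peak.
√(4πDt) = 53.22 m, giving peak height M/(n_e·A·√(4πDt)) = 376/(0.27 × 342 × 53.22) = 0.07651 kg/m³.
(x−vt)²/(4Dt) = (20.52908)²/(4 × 2.95 × 76.4) = 0.4675; exp(−0.4675) = 0.6266.
C = 0.07651 × 0.6266 = 0.0479 kg/m³.

0.0479 kg/m³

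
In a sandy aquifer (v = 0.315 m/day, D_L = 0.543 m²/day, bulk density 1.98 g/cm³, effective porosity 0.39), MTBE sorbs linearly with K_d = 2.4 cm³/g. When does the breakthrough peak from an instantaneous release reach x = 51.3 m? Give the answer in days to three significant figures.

Retardation factor R = 1 + ρ_b·K_d/n = 1 + 1.98 × 2.4/0.39 = 13.18.
Sorption retards both mechanisms: v_R = v/R = 0.02390 m/day, D_R = D/R = 0.04120 m²/day.
Peak time from v_R²t² + 2D_R t − x² = 0: t = (√(D_R² + v_R²x²) − D_R)/v_R².
√(D_R² + v_R²x²) = √(0.04120² + 0.02390² × 51.3²) = 1.227; v_R² = 0.0005712.
t = (1.227 − 0.04120)/0.0005712 = 2080 days.

2080 days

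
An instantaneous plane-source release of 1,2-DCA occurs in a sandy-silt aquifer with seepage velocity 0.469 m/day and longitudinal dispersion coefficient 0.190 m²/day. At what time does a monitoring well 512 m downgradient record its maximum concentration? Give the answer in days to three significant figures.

1090 days

For the 1D instantaneous-source solution, setting ∂C/∂t = 0 at fixed x gives v²t² + 2Dt − x² = 0, so t = (√(D² + v²x²) − D)/v².
√(D² + v²x²) = √(0.190² + 0.469² × 512²) = 240.1; v² = 0.219961.
t = (240.1 − 0.190)/0.219961 = 1090 days (vs. the pure-advection estimate x/v = 1090 d).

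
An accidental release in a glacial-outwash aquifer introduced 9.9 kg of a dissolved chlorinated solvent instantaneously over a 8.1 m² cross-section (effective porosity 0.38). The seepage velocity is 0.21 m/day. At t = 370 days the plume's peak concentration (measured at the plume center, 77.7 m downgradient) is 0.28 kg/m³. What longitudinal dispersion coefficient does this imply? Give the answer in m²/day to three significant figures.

0.0284 m²/day

At the plume center C_max = M/(n_e·A·√(4πDt)), so D = M²/(4πt·(n_e·A·C_max)²).
n_e·A·C_max = 0.38 × 8.1 × 0.28 = 0.8618 kg/m.
D = 9.9²/(4π × 370 × 0.8618²) = 0.0284 m²/day.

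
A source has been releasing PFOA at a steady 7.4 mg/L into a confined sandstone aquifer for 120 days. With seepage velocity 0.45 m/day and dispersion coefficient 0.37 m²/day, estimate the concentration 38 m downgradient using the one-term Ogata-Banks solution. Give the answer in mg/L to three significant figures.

For a continuous step input, C/C₀ ≈ ½·erfc((x−vt)/(2√(Dt))).
vt = 0.45 × 120 = 54 m and 2√(Dt) = 2√(0.37 × 120) = 13.33 m.
Argument (x−vt)/(2√(Dt)) = (38 − 54)/13.33 = -1.200; ½·erfc(-1.200) = 0.9552.
C = 7.4 × 0.9552 = 7.07 mg/L.

7.07 mg/L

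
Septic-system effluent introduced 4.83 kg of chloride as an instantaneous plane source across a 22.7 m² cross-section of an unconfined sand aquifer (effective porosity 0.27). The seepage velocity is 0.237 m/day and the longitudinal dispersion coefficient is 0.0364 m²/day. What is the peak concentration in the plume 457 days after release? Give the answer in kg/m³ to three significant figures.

0.0545 kg/m³

The peak of an instantaneous 1D plume sits at x = vt; there the Gaussian factor is 1 and C_max = M/(n_e·A·√(4πDt)), where n_e·A is the pore area the mass is dissolved in.
√(4πDt) = √(4π × 0.0364 × 457) = 14.46 m, so C_max = 4.83/(0.27 × 22.7 × 14.46) = 0.0545 kg/m³.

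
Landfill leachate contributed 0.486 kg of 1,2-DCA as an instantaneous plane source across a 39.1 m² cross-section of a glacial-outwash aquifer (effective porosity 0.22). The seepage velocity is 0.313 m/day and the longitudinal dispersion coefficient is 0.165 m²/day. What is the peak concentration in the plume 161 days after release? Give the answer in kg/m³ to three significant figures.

0.00309 kg/m³

The peak of an instantaneous 1D plume sits at x = vt; there the Gaussian factor is 1 and C_max = M/(n_e·A·√(4πDt)), where n_e·A is the pore area the mass is dissolved in.
√(4πDt) = √(4π × 0.165 × 161) = 18.27 m, so C_max = 0.486/(0.22 × 39.1 × 18.27) = 0.00309 kg/m³.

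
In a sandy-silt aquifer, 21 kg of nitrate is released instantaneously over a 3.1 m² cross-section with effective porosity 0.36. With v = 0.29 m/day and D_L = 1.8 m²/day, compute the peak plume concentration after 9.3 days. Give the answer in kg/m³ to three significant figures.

The peak of an instantaneous 1D plume sits at x = vt; there the Gaussian factor is 1 and C_max = M/(n_e·A·√(4πDt)), where n_e·A is the pore area the mass is dissolved in.
√(4πDt) = √(4π × 1.8 × 9.3) = 14.50 m, so C_max = 21/(0.36 × 3.1 × 14.50) = 1.30 kg/m³.

1.30 kg/m³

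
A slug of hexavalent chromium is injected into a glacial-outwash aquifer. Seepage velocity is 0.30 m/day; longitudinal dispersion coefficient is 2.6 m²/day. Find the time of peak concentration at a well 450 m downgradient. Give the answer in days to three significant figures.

For the 1D instantaneous-source solution, setting ∂C/∂t = 0 at fixed x gives v²t² + 2Dt − x² = 0, so t = (√(D² + v²x²) − D)/v².
√(D² + v²x²) = √(2.6² + 0.30² × 450²) = 135.0; v² = 0.09.
t = (135.0 − 2.6)/0.09 = 1470 days (vs. the pure-advection estimate x/v = 1500 d).

1470 days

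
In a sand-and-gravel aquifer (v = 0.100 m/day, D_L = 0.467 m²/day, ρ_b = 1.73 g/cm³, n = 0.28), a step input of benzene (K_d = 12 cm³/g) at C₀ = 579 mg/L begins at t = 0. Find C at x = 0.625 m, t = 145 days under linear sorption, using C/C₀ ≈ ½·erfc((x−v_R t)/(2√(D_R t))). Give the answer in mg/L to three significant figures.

216 mg/L

Retardation factor R = 1 + ρ_b·K_d/n = 1 + 1.73 × 12/0.28 = 75.14.
Sorption retards both mechanisms: v_R = v/R = 0.001331 m/day, D_R = D/R = 0.006215 m²/day.
v_R·t = 0.001331 × 145 = 0.192995 m; 2√(D_R t) = 1.899 m; argument = (0.625 − 0.192995)/1.899 = 0.2275.
C = C₀ × ½·erfc(0.2275) = 579 × 0.3738 = 216 mg/L.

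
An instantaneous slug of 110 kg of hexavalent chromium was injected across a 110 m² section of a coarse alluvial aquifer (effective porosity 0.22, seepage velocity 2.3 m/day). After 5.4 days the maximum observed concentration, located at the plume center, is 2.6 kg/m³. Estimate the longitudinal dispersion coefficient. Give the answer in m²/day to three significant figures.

At the plume center C_max = M/(n_e·A·√(4πDt)), so D = M²/(4πt·(n_e·A·C_max)²).
n_e·A·C_max = 0.22 × 110 × 2.6 = 62.92 kg/m.
D = 110²/(4π × 5.4 × 62.92²) = 0.0450 m²/day.

0.0450 m²/day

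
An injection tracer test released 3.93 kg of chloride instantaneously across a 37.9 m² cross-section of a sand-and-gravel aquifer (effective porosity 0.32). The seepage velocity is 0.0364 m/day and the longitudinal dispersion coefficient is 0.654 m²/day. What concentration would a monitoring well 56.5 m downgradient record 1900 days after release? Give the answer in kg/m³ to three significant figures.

For an instantaneous plane source, C(x,t) = M/(n_e·A·√(4πDt)) · exp(−(x−vt)²/(4Dt)), with n_e·A the pore (flow) area.
Plume center vt = 0.0364 × 1900 = 69.16 m, so the well at 56.5 m is 12.66 m upgradient of the peak.
√(4πDt) = 125.0 m, giving peak height M/(n_e·A·√(4πDt)) = 3.93/(0.32 × 37.9 × 125.0) = 0.002592 kg/m³.
(x−vt)²/(4Dt) = (-12.66)²/(4 × 0.654 × 1900) = 0.03225; exp(−0.03225) = 0.9683.
C = 0.002592 × 0.9683 = 0.00251 kg/m³.

0.00251 kg/m³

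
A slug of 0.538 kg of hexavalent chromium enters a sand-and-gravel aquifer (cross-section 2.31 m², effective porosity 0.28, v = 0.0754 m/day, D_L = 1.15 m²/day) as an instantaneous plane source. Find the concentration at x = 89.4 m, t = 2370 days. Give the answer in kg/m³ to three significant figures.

0.00216 kg/m³

For an instantaneous plane source, C(x,t) = M/(n_e·A·√(4πDt)) · exp(−(x−vt)²/(4Dt)), with n_e·A the pore (flow) area.
Plume center vt = 0.0754 × 2370 = 178.698 m, so the well at 89.4 m is 89.298 m upgradient of the peak.
√(4πDt) = 185.1 m, giving peak height M/(n_e·A·√(4πDt)) = 0.538/(0.28 × 2.31 × 185.1) = 0.004494 kg/m³.
(x−vt)²/(4Dt) = (-89.298)²/(4 × 1.15 × 2370) = 0.7314; exp(−0.7314) = 0.4812.
C = 0.004494 × 0.4812 = 0.00216 kg/m³.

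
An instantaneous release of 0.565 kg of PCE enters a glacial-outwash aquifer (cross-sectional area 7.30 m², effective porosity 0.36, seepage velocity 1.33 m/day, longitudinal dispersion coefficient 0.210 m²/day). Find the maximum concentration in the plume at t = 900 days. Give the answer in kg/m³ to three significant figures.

The peak of an instantaneous 1D plume sits at x = vt; there the Gaussian factor is 1 and C_max = M/(n_e·A·√(4πDt)), where n_e·A is the pore area the mass is dissolved in.
√(4πDt) = √(4π × 0.210 × 900) = 48.73 m, so C_max = 0.565/(0.36 × 7.30 × 48.73) = 0.00441 kg/m³.

0.00441 kg/m³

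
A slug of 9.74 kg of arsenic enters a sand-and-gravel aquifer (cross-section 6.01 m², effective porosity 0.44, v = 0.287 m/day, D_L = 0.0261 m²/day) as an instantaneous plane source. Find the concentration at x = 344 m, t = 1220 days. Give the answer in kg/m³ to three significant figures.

0.137 kg/m³

For an instantaneous plane source, C(x,t) = M/(n_e·A·√(4πDt)) · exp(−(x−vt)²/(4Dt)), with n_e·A the pore (flow) area.
Plume center vt = 0.287 × 1220 = 350.14 m, so the well at 344 m is 6.14 m upgradient of the peak.
√(4πDt) = 20.00 m, giving peak height M/(n_e·A·√(4πDt)) = 9.74/(0.44 × 6.01 × 20.00) = 0.1842 kg/m³.
(x−vt)²/(4Dt) = (-6.14)²/(4 × 0.0261 × 1220) = 0.2960; exp(−0.2960) = 0.7438.
C = 0.1842 × 0.7438 = 0.137 kg/m³.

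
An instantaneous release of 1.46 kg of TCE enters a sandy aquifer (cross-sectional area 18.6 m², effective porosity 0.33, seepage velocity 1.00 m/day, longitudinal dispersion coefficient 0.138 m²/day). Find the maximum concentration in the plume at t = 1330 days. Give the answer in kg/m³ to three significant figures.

0.00495 kg/m³

The peak of an instantaneous 1D plume sits at x = vt; there the Gaussian factor is 1 and C_max = M/(n_e·A·√(4πDt)), where n_e·A is the pore area the mass is dissolved in.
√(4πDt) = √(4π × 0.138 × 1330) = 48.03 m, so C_max = 1.46/(0.33 × 18.6 × 48.03) = 0.00495 kg/m³.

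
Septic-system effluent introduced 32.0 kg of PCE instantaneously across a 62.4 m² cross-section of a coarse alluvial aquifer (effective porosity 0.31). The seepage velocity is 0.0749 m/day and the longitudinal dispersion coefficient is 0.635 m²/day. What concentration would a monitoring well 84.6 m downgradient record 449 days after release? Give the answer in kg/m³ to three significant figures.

For an instantaneous plane source, C(x,t) = M/(n_e·A·√(4πDt)) · exp(−(x−vt)²/(4Dt)), with n_e·A the pore (flow) area.
Plume center vt = 0.0749 × 449 = 33.6301 m, so the well at 84.6 m is 50.9699 m downgradient of the peak.
√(4πDt) = 59.86 m, giving peak height M/(n_e·A·√(4πDt)) = 32.0/(0.31 × 62.4 × 59.86) = 0.02764 kg/m³.
(x−vt)²/(4Dt) = (50.9699)²/(4 × 0.635 × 449) = 2.278; exp(−2.278) = 0.1025.
C = 0.02764 × 0.1025 = 0.00283 kg/m³.

0.00283 kg/m³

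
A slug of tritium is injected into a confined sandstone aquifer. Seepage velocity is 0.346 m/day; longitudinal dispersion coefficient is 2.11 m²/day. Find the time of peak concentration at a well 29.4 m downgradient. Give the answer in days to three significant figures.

For the 1D instantaneous-source solution, setting ∂C/∂t = 0 at fixed x gives v²t² + 2Dt − x² = 0, so t = (√(D² + v²x²) − D)/v².
√(D² + v²x²) = √(2.11² + 0.346² × 29.4²) = 10.39; v² = 0.119716.
t = (10.39 − 2.11)/0.119716 = 69.2 days (vs. the pure-advection estimate x/v = 85.0 d).

69.2 days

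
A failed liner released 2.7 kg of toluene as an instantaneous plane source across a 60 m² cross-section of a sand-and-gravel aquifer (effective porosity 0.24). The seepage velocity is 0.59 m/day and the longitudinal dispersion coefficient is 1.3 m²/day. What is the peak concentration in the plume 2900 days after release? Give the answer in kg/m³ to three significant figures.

0.000861 kg/m³

The peak of an instantaneous 1D plume sits at x = vt; there the Gaussian factor is 1 and C_max = M/(n_e·A·√(4πDt)), where n_e·A is the pore area the mass is dissolved in.
√(4πDt) = √(4π × 1.3 × 2900) = 217.7 m, so C_max = 2.7/(0.24 × 60 × 217.7) = 0.000861 kg/m³.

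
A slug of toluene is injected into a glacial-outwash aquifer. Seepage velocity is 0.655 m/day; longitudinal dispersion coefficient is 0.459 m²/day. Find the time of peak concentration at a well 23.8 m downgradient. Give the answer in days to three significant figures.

35.3 days

For the 1D instantaneous-source solution, setting ∂C/∂t = 0 at fixed x gives v²t² + 2Dt − x² = 0, so t = (√(D² + v²x²) − D)/v².
√(D² + v²x²) = √(0.459² + 0.655² × 23.8²) = 15.60; v² = 0.429025.
t = (15.60 − 0.459)/0.429025 = 35.3 days (vs. the pure-advection estimate x/v = 36.3 d).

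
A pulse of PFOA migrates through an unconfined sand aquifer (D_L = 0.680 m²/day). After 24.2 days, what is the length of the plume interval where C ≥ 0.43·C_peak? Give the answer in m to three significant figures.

14.9 m

The plume is Gaussian with σ = √(2Dt) = √(2 × 0.680 × 24.2) = 5.737 m.
C/C_peak = exp(−Δx²/(2σ²)) = 0.43 ⇒ Δx = σ·√(−2 ln 0.43) = 5.737 × 1.299 = 7.452 m.
Width = 2Δx = 14.9 m.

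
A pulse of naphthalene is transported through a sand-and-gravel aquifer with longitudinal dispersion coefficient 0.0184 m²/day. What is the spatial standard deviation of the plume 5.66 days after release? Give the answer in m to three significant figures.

0.456 m

Dispersive spreading gives a Gaussian with σ² = 2Dt; advection only shifts the center.
σ = √(2 × 0.0184 × 5.66) = 0.456 m.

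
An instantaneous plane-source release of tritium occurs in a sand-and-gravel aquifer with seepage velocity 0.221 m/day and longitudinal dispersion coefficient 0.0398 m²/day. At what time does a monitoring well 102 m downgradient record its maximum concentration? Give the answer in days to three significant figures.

461 days

For the 1D instantaneous-source solution, setting ∂C/∂t = 0 at fixed x gives v²t² + 2Dt − x² = 0, so t = (√(D² + v²x²) − D)/v².
√(D² + v²x²) = √(0.0398² + 0.221² × 102²) = 22.54; v² = 0.048841.
t = (22.54 − 0.0398)/0.048841 = 461 days (vs. the pure-advection estimate x/v = 462 d).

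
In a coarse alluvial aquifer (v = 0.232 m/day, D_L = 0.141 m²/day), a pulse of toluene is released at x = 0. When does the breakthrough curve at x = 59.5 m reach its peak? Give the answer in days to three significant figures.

For the 1D instantaneous-source solution, setting ∂C/∂t = 0 at fixed x gives v²t² + 2Dt − x² = 0, so t = (√(D² + v²x²) − D)/v².
√(D² + v²x²) = √(0.141² + 0.232² × 59.5²) = 13.80; v² = 0.053824.
t = (13.80 − 0.141)/0.053824 = 254 days (vs. the pure-advection estimate x/v = 256 d).

254 days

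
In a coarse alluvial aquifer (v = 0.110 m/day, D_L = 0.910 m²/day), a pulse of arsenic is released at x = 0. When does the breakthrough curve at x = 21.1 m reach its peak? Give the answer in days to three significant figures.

For the 1D instantaneous-source solution, setting ∂C/∂t = 0 at fixed x gives v²t² + 2Dt − x² = 0, so t = (√(D² + v²x²) − D)/v².
√(D² + v²x²) = √(0.910² + 0.110² × 21.1²) = 2.493; v² = 0.0121.
t = (2.493 − 0.910)/0.0121 = 131 days (vs. the pure-advection estimate x/v = 192 d).

131 days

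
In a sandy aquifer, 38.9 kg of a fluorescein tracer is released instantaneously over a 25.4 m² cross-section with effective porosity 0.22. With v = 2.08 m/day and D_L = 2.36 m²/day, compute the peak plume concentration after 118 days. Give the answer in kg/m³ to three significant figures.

The peak of an instantaneous 1D plume sits at x = vt; there the Gaussian factor is 1 and C_max = M/(n_e·A·√(4πDt)), where n_e·A is the pore area the mass is dissolved in.
√(4πDt) = √(4π × 2.36 × 118) = 59.16 m, so C_max = 38.9/(0.22 × 25.4 × 59.16) = 0.118 kg/m³.

0.118 kg/m³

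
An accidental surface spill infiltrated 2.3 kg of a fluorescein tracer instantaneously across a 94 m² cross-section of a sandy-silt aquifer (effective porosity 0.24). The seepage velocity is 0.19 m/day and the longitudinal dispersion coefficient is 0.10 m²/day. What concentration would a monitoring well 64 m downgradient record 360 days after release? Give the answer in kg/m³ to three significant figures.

0.00419 kg/m³

For an instantaneous plane source, C(x,t) = M/(n_e·A·√(4πDt)) · exp(−(x−vt)²/(4Dt)), with n_e·A the pore (flow) area.
Plume center vt = 0.19 × 360 = 68.4 m, so the well at 64 m is 4.4 m upgradient of the peak.
√(4πDt) = 21.27 m, giving peak height M/(n_e·A·√(4πDt)) = 2.3/(0.24 × 94 × 21.27) = 0.004793 kg/m³.
(x−vt)²/(4Dt) = (-4.4)²/(4 × 0.10 × 360) = 0.1344; exp(−0.1344) = 0.8742.
C = 0.004793 × 0.8742 = 0.00419 kg/m³.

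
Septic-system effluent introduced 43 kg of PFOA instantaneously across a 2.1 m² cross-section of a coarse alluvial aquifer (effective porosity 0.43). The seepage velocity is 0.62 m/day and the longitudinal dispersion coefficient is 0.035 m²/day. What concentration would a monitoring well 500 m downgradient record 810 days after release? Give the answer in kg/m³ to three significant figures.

2.42 kg/m³

For an instantaneous plane source, C(x,t) = M/(n_e·A·√(4πDt)) · exp(−(x−vt)²/(4Dt)), with n_e·A the pore (flow) area.
Plume center vt = 0.62 × 810 = 502.2 m, so the well at 500 m is 2.2 m upgradient of the peak.
√(4πDt) = 18.87 m, giving peak height M/(n_e·A·√(4πDt)) = 43/(0.43 × 2.1 × 18.87) = 2.524 kg/m³.
(x−vt)²/(4Dt) = (-2.2)²/(4 × 0.035 × 810) = 0.04268; exp(−0.04268) = 0.9582.
C = 2.524 × 0.9582 = 2.42 kg/m³.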